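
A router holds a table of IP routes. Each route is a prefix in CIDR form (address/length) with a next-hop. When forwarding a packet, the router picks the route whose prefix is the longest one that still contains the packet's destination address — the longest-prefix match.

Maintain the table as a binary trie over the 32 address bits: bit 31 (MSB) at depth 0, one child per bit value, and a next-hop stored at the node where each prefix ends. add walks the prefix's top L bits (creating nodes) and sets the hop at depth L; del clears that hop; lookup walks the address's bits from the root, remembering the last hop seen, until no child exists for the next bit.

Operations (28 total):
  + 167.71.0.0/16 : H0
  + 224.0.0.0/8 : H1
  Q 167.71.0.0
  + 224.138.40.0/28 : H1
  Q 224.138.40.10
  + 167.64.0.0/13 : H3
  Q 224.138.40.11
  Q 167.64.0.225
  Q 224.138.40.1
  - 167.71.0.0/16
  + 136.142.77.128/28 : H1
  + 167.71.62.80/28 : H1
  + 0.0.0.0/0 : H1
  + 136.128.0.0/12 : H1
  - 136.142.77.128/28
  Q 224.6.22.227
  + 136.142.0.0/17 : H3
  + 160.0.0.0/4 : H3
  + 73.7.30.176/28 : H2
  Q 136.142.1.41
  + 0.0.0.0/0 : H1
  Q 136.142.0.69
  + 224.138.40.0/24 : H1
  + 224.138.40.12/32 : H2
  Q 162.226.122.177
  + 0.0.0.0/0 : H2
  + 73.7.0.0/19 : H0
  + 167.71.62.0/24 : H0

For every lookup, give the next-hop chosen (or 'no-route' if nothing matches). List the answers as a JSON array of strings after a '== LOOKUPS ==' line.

Trace:
  add 167.71.0.0/16 -> H0 at depth 16
  add 224.0.0.0/8 -> H1 at depth 8
  ? 167.71.0.0  path d0:-→d1:-→d2:-→d3:-→d4:-→d5:-→d6:-→d7:-→d8:-→d9:-→d10:-→d11:-→d12:-→d13:-→d14:-→d15:-→d16:H0  best=H0
  add 224.138.40.0/28 -> H1 at depth 28
  ? 224.138.40.10  path d0:-→d1:-→d2:-→d3:-→d4:-→d5:-→d6:-→d7:-→d8:H1→d9:-→d10:-→d11:-→d12:-→d13:-→d14:-→d15:-→d16:-→d17:-→d18:-→d19:-→d20:-→d21:-→d22:-→d23:-→d24:-→d25:-→d26:-→d27:-→d28:H1  best=H1
  add 167.64.0.0/13 -> H3 at depth 13
  ? 224.138.40.11  path d0:-→d1:-→d2:-→d3:-→d4:-→d5:-→d6:-→d7:-→d8:H1→d9:-→d10:-→d11:-→d12:-→d13:-→d14:-→d15:-→d16:-→d17:-→d18:-→d19:-→d20:-→d21:-→d22:-→d23:-→d24:-→d25:-→d26:-→d27:-→d28:H1  best=H1
  ? 167.64.0.225  path d0:-→d1:-→d2:-→d3:-→d4:-→d5:-→d6:-→d7:-→d8:-→d9:-→d10:-→d11:-→d12:-→d13:H3  best=H3
  ? 224.138.40.1  path d0:-→d1:-→d2:-→d3:-→d4:-→d5:-→d6:-→d7:-→d8:H1→d9:-→d10:-→d11:-→d12:-→d13:-→d14:-→d15:-→d16:-→d17:-→d18:-→d19:-→d20:-→d21:-→d22:-→d23:-→d24:-→d25:-→d26:-→d27:-→d28:H1  best=H1
  del 167.71.0.0/16 (clear depth 16)
  add 136.142.77.128/28 -> H1 at depth 28
  add 167.71.62.80/28 -> H1 at depth 28
  add 0.0.0.0/0 -> H1 at depth 0
  add 136.128.0.0/12 -> H1 at depth 12
  del 136.142.77.128/28 (clear depth 28)
  ? 224.6.22.227  path d0:H1→d1:-→d2:-→d3:-→d4:-→d5:-→d6:-→d7:-→d8:H1  best=H1
  add 136.142.0.0/17 -> H3 at depth 17
  add 160.0.0.0/4 -> H3 at depth 4
  add 73.7.30.176/28 -> H2 at depth 28
  ? 136.142.1.41  path d0:H1→d1:-→d2:-→d3:-→d4:-→d5:-→d6:-→d7:-→d8:-→d9:-→d10:-→d11:-→d12:H1→d13:-→d14:-→d15:-→d16:-→d17:H3  best=H3
  add 0.0.0.0/0 -> H1 at depth 0
  ? 136.142.0.69  path d0:H1→d1:-→d2:-→d3:-→d4:-→d5:-→d6:-→d7:-→d8:-→d9:-→d10:-→d11:-→d12:H1→d13:-→d14:-→d15:-→d16:-→d17:H3  best=H3
  add 224.138.40.0/24 -> H1 at depth 24
  add 224.138.40.12/32 -> H2 at depth 32
  ? 162.226.122.177  path d0:H1→d1:-→d2:-→d3:-→d4:H3→d5:-  best=H3
  add 0.0.0.0/0 -> H2 at depth 0
  add 73.7.0.0/19 -> H0 at depth 19
  add 167.71.62.0/24 -> H0 at depth 24

== LOOKUPS ==
["H0","H1","H1","H3","H1","H1","H3","H3","H3"]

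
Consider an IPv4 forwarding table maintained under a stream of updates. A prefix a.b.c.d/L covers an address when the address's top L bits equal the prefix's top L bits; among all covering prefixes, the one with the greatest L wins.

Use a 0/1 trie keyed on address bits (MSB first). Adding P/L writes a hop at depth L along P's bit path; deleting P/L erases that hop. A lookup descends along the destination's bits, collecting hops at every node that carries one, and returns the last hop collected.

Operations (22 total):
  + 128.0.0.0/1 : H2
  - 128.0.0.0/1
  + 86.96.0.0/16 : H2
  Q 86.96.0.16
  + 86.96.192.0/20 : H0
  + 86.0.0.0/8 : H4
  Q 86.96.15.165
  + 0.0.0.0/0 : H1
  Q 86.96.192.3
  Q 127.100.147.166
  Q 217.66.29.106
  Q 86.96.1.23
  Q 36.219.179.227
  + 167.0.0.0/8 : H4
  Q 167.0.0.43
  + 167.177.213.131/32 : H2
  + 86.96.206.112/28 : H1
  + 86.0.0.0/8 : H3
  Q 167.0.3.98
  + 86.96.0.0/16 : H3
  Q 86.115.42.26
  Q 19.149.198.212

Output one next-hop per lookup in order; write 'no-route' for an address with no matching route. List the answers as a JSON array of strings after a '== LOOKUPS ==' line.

Process each operation:
  + 128.0.0.0/1 (H2) depth=1
  del 128.0.0.0/1 (clear depth 1)
  + 86.96.0.0/16 (H2) depth=16
  Q 86.96.0.16: descend 0101011001100000 ; hops seen [H2] ; pick H2
  + 86.96.192.0/20 (H0) depth=20
  + 86.0.0.0/8 (H4) depth=8
  Q 86.96.15.165: descend 0101011001100000 ; hops seen [H4,H2] ; pick H2
  + 0.0.0.0/0 (H1) depth=0
  Q 86.96.192.3: descend 01010110011000001100 ; hops seen [H1,H4,H2,H0] ; pick H0
  Q 127.100.147.166: descend 01 ; hops seen [H1] ; pick H1
  Q 217.66.29.106: descend 1 ; hops seen [H1] ; pick H1
  Q 86.96.1.23: descend 0101011001100000 ; hops seen [H1,H4,H2] ; pick H2
  Q 36.219.179.227: descend 0 ; hops seen [H1] ; pick H1
  + 167.0.0.0/8 (H4) depth=8
  Q 167.0.0.43: descend 10100111 ; hops seen [H1,H4] ; pick H4
  + 167.177.213.131/32 (H2) depth=32
  + 86.96.206.112/28 (H1) depth=28
  + 86.0.0.0/8 (H3) depth=8
  Q 167.0.3.98: descend 10100111 ; hops seen [H1,H4] ; pick H4
  + 86.96.0.0/16 (H3) depth=16
  Q 86.115.42.26: descend 01010110011 ; hops seen [H1,H3] ; pick H3
  Q 19.149.198.212: descend 0 ; hops seen [H1] ; pick H1

== LOOKUPS ==
["H2","H2","H0","H1","H1","H2","H1","H4","H4","H3","H1"]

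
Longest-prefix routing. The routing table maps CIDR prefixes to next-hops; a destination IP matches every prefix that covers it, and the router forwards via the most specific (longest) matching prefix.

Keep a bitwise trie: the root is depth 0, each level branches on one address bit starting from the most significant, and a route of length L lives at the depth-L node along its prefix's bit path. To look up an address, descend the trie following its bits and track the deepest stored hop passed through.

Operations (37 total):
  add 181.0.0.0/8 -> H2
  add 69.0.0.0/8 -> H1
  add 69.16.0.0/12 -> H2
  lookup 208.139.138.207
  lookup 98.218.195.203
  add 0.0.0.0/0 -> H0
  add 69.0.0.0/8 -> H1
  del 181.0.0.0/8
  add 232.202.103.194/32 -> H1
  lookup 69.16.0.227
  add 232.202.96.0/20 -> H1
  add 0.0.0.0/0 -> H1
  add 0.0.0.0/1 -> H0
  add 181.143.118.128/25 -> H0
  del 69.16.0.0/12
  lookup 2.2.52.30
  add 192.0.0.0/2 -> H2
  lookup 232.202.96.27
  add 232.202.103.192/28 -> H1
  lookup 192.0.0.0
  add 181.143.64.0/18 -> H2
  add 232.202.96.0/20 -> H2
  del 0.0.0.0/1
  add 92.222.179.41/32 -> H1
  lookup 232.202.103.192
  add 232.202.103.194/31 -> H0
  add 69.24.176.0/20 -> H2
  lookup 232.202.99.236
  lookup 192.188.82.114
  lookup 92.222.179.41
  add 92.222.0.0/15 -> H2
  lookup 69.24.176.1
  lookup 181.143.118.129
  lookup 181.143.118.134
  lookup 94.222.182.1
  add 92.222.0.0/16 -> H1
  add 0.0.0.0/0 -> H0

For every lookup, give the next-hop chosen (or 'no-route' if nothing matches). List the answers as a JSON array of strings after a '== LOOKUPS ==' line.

Process each operation:
  + 181.0.0.0/8 (H2) depth=8
  + 69.0.0.0/8 (H1) depth=8
  + 69.16.0.0/12 (H2) depth=12
  ? 208.139.138.207  path d0:-→d1:-  best=no-route
  ? 98.218.195.203  path d0:-→d1:-→d2:-  best=no-route
  + 0.0.0.0/0 (H0) depth=0
  + 69.0.0.0/8 (H1) depth=8
  - 181.0.0.0/8 clear@8
  + 232.202.103.194/32 (H1) depth=32
  ? 69.16.0.227  path d0:H0→d1:-→d2:-→d3:-→d4:-→d5:-→d6:-→d7:-→d8:H1→d9:-→d10:-→d11:-→d12:H2  best=H2
  + 232.202.96.0/20 (H1) depth=20
  + 0.0.0.0/0 (H1) depth=0
  + 0.0.0.0/1 (H0) depth=1
  + 181.143.118.128/25 (H0) depth=25
  - 69.16.0.0/12 clear@12
  ? 2.2.52.30  path d0:H1→d1:H0  best=H0
  + 192.0.0.0/2 (H2) depth=2
  ? 232.202.96.27  path d0:H1→d1:-→d2:H2→d3:-→d4:-→d5:-→d6:-→d7:-→d8:-→d9:-→d10:-→d11:-→d12:-→d13:-→d14:-→d15:-→d16:-→d17:-→d18:-→d19:-→d20:H1→d21:-  best=H1
  + 232.202.103.192/28 (H1) depth=28
  ? 192.0.0.0  path d0:H1→d1:-→d2:H2  best=H2
  + 181.143.64.0/18 (H2) depth=18
  + 232.202.96.0/20 (H2) depth=20
  - 0.0.0.0/1 clear@1
  + 92.222.179.41/32 (H1) depth=32
  ? 232.202.103.192  path d0:H1→d1:-→d2:H2→d3:-→d4:-→d5:-→d6:-→d7:-→d8:-→d9:-→d10:-→d11:-→d12:-→d13:-→d14:-→d15:-→d16:-→d17:-→d18:-→d19:-→d20:H2→d21:-→d22:-→d23:-→d24:-→d25:-→d26:-→d27:-→d28:H1→d29:-→d30:-  best=H1
  + 232.202.103.194/31 (H0) depth=31
  + 69.24.176.0/20 (H2) depth=20
  ? 232.202.99.236  path d0:H1→d1:-→d2:H2→d3:-→d4:-→d5:-→d6:-→d7:-→d8:-→d9:-→d10:-→d11:-→d12:-→d13:-→d14:-→d15:-→d16:-→d17:-→d18:-→d19:-→d20:H2→d21:-  best=H2
  ? 192.188.82.114  path d0:H1→d1:-→d2:H2  best=H2
  ? 92.222.179.41  path d0:H1→d1:-→d2:-→d3:-→d4:-→d5:-→d6:-→d7:-→d8:-→d9:-→d10:-→d11:-→d12:-→d13:-→d14:-→d15:-→d16:-→d17:-→d18:-→d19:-→d20:-→d21:-→d22:-→d23:-→d24:-→d25:-→d26:-→d27:-→d28:-→d29:-→d30:-→d31:-→d32:H1  best=H1
  + 92.222.0.0/15 (H2) depth=15
  ? 69.24.176.1  path d0:H1→d1:-→d2:-→d3:-→d4:-→d5:-→d6:-→d7:-→d8:H1→d9:-→d10:-→d11:-→d12:-→d13:-→d14:-→d15:-→d16:-→d17:-→d18:-→d19:-→d20:H2  best=H2
  ? 181.143.118.129  path d0:H1→d1:-→d2:-→d3:-→d4:-→d5:-→d6:-→d7:-→d8:-→d9:-→d10:-→d11:-→d12:-→d13:-→d14:-→d15:-→d16:-→d17:-→d18:H2→d19:-→d20:-→d21:-→d22:-→d23:-→d24:-→d25:H0  best=H0
  ? 181.143.118.134  path d0:H1→d1:-→d2:-→d3:-→d4:-→d5:-→d6:-→d7:-→d8:-→d9:-→d10:-→d11:-→d12:-→d13:-→d14:-→d15:-→d16:-→d17:-→d18:H2→d19:-→d20:-→d21:-→d22:-→d23:-→d24:-→d25:H0  best=H0
  ? 94.222.182.1  path d0:H1→d1:-→d2:-→d3:-→d4:-→d5:-→d6:-  best=H1
  + 92.222.0.0/16 (H1) depth=16
  + 0.0.0.0/0 (H0) depth=0

== LOOKUPS ==
["no-route","no-route","H2","H0","H1","H2","H1","H2","H2","H1","H2","H0","H0","H1"]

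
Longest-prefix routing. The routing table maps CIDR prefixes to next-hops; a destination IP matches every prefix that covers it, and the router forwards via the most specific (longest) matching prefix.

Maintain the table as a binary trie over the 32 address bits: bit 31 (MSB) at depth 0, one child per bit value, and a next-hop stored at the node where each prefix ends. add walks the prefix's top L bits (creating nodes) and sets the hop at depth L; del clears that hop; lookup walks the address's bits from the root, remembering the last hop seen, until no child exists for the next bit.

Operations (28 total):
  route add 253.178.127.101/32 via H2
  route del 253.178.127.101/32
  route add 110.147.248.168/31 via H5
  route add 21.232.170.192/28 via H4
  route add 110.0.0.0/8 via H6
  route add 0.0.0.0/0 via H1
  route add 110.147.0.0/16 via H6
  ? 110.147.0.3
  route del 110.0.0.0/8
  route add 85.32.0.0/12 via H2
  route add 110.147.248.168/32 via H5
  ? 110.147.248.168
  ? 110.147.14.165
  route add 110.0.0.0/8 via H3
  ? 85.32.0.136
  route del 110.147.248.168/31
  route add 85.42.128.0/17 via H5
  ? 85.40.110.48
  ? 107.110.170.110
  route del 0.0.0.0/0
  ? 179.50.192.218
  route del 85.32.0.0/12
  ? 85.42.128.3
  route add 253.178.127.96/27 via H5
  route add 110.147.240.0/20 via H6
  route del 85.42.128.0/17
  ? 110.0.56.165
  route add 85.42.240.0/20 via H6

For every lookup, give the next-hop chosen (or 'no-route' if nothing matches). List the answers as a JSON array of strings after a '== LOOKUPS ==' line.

Apply in order:
  add 253.178.127.101/32 -> H2 at depth 32
  del 253.178.127.101/32 (clear depth 32)
  add 110.147.248.168/31 -> H5 at depth 31
  add 21.232.170.192/28 -> H4 at depth 28
  add 110.0.0.0/8 -> H6 at depth 8
  add 0.0.0.0/0 -> H1 at depth 0
  add 110.147.0.0/16 -> H6 at depth 16
  lookup 110.147.0.3: bits 0110111010010011 walk d0:H1→d1:-→d2:-→d3:-→d4:-→d5:-→d6:-→d7:-→d8:H6→d9:-→d10:-→d11:-→d12:-→d13:-→d14:-→d15:-→d16:H6 -> H6
  del 110.0.0.0/8 (clear depth 8)
  add 85.32.0.0/12 -> H2 at depth 12
  add 110.147.248.168/32 -> H5 at depth 32
  lookup 110.147.248.168: bits 01101110100100111111100010101000 walk d0:H1→d1:-→d2:-→d3:-→d4:-→d5:-→d6:-→d7:-→d8:-→d9:-→d10:-→d11:-→d12:-→d13:-→d14:-→d15:-→d16:H6→d17:-→d18:-→d19:-→d20:-→d21:-→d22:-→d23:-→d24:-→d25:-→d26:-→d27:-→d28:-→d29:-→d30:-→d31:H5→d32:H5 -> H5
  lookup 110.147.14.165: bits 0110111010010011 walk d0:H1→d1:-→d2:-→d3:-→d4:-→d5:-→d6:-→d7:-→d8:-→d9:-→d10:-→d11:-→d12:-→d13:-→d14:-→d15:-→d16:H6 -> H6
  add 110.0.0.0/8 -> H3 at depth 8
  lookup 85.32.0.136: bits 010101010010 walk d0:H1→d1:-→d2:-→d3:-→d4:-→d5:-→d6:-→d7:-→d8:-→d9:-→d10:-→d11:-→d12:H2 -> H2
  del 110.147.248.168/31 (clear depth 31)
  add 85.42.128.0/17 -> H5 at depth 17
  lookup 85.40.110.48: bits 01010101001010 walk d0:H1→d1:-→d2:-→d3:-→d4:-→d5:-→d6:-→d7:-→d8:-→d9:-→d10:-→d11:-→d12:H2→d13:-→d14:- -> H2
  lookup 107.110.170.110: bits 01101 walk d0:H1→d1:-→d2:-→d3:-→d4:-→d5:- -> H1
  del 0.0.0.0/0 (clear depth 0)
  lookup 179.50.192.218: bits 1 walk d0:-→d1:- -> no-route
  del 85.32.0.0/12 (clear depth 12)
  lookup 85.42.128.3: bits 01010101001010101 walk d0:-→d1:-→d2:-→d3:-→d4:-→d5:-→d6:-→d7:-→d8:-→d9:-→d10:-→d11:-→d12:-→d13:-→d14:-→d15:-→d16:-→d17:H5 -> H5
  add 253.178.127.96/27 -> H5 at depth 27
  add 110.147.240.0/20 -> H6 at depth 20
  del 85.42.128.0/17 (clear depth 17)
  lookup 110.0.56.165: bits 01101110 walk d0:-→d1:-→d2:-→d3:-→d4:-→d5:-→d6:-→d7:-→d8:H3 -> H3
  add 85.42.240.0/20 -> H6 at depth 20

== LOOKUPS ==
["H6","H5","H6","H2","H2","H1","no-route","H5","H3"]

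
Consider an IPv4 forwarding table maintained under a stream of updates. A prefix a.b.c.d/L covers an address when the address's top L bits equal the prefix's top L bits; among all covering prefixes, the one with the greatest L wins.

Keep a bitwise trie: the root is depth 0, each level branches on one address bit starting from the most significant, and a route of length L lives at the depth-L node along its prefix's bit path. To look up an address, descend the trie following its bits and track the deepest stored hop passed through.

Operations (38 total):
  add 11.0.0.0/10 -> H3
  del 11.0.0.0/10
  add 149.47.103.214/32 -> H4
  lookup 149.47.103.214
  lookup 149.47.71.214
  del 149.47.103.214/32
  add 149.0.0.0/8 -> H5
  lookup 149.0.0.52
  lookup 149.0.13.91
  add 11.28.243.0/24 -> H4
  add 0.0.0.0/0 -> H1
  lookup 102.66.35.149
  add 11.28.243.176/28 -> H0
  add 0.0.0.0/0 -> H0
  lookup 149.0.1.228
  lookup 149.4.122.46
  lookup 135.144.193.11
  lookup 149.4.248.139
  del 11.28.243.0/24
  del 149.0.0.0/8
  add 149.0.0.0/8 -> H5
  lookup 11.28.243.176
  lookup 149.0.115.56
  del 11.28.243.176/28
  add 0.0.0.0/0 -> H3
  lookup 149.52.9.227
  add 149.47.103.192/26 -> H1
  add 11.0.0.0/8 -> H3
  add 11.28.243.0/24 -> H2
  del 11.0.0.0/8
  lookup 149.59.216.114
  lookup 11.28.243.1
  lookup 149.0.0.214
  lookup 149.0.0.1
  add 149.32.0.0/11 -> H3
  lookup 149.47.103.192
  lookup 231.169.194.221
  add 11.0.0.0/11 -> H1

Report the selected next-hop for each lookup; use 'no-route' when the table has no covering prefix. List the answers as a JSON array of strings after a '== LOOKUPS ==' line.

Apply in order:
  + 11.0.0.0/10 (H3) depth=10
  - 11.0.0.0/10 clear@10
  + 149.47.103.214/32 (H4) depth=32
  ? 149.47.103.214  path d0:-→d1:-→d2:-→d3:-→d4:-→d5:-→d6:-→d7:-→d8:-→d9:-→d10:-→d11:-→d12:-→d13:-→d14:-→d15:-→d16:-→d17:-→d18:-→d19:-→d20:-→d21:-→d22:-→d23:-→d24:-→d25:-→d26:-→d27:-→d28:-→d29:-→d30:-→d31:-→d32:H4  best=H4
  ? 149.47.71.214  path d0:-→d1:-→d2:-→d3:-→d4:-→d5:-→d6:-→d7:-→d8:-→d9:-→d10:-→d11:-→d12:-→d13:-→d14:-→d15:-→d16:-→d17:-→d18:-  best=no-route
  - 149.47.103.214/32 clear@32
  + 149.0.0.0/8 (H5) depth=8
  ? 149.0.0.52  path d0:-→d1:-→d2:-→d3:-→d4:-→d5:-→d6:-→d7:-→d8:H5→d9:-→d10:-  best=H5
  ? 149.0.13.91  path d0:-→d1:-→d2:-→d3:-→d4:-→d5:-→d6:-→d7:-→d8:H5→d9:-→d10:-  best=H5
  + 11.28.243.0/24 (H4) depth=24
  + 0.0.0.0/0 (H1) depth=0
  ? 102.66.35.149  path d0:H1→d1:-  best=H1
  + 11.28.243.176/28 (H0) depth=28
  + 0.0.0.0/0 (H0) depth=0
  ? 149.0.1.228  path d0:H0→d1:-→d2:-→d3:-→d4:-→d5:-→d6:-→d7:-→d8:H5→d9:-→d10:-  best=H5
  ? 149.4.122.46  path d0:H0→d1:-→d2:-→d3:-→d4:-→d5:-→d6:-→d7:-→d8:H5→d9:-→d10:-  best=H5
  ? 135.144.193.11  path d0:H0→d1:-→d2:-→d3:-  best=H0
  ? 149.4.248.139  path d0:H0→d1:-→d2:-→d3:-→d4:-→d5:-→d6:-→d7:-→d8:H5→d9:-→d10:-  best=H5
  - 11.28.243.0/24 clear@24
  - 149.0.0.0/8 clear@8
  + 149.0.0.0/8 (H5) depth=8
  ? 11.28.243.176  path d0:H0→d1:-→d2:-→d3:-→d4:-→d5:-→d6:-→d7:-→d8:-→d9:-→d10:-→d11:-→d12:-→d13:-→d14:-→d15:-→d16:-→d17:-→d18:-→d19:-→d20:-→d21:-→d22:-→d23:-→d24:-→d25:-→d26:-→d27:-→d28:H0  best=H0
  ? 149.0.115.56  path d0:H0→d1:-→d2:-→d3:-→d4:-→d5:-→d6:-→d7:-→d8:H5→d9:-→d10:-  best=H5
  - 11.28.243.176/28 clear@28
  + 0.0.0.0/0 (H3) depth=0
  ? 149.52.9.227  path d0:H3→d1:-→d2:-→d3:-→d4:-→d5:-→d6:-→d7:-→d8:H5→d9:-→d10:-→d11:-  best=H5
  + 149.47.103.192/26 (H1) depth=26
  + 11.0.0.0/8 (H3) depth=8
  + 11.28.243.0/24 (H2) depth=24
  - 11.0.0.0/8 clear@8
  ? 149.59.216.114  path d0:H3→d1:-→d2:-→d3:-→d4:-→d5:-→d6:-→d7:-→d8:H5→d9:-→d10:-→d11:-  best=H5
  ? 11.28.243.1  path d0:H3→d1:-→d2:-→d3:-→d4:-→d5:-→d6:-→d7:-→d8:-→d9:-→d10:-→d11:-→d12:-→d13:-→d14:-→d15:-→d16:-→d17:-→d18:-→d19:-→d20:-→d21:-→d22:-→d23:-→d24:H2  best=H2
  ? 149.0.0.214  path d0:H3→d1:-→d2:-→d3:-→d4:-→d5:-→d6:-→d7:-→d8:H5→d9:-→d10:-  best=H5
  ? 149.0.0.1  path d0:H3→d1:-→d2:-→d3:-→d4:-→d5:-→d6:-→d7:-→d8:H5→d9:-→d10:-  best=H5
  + 149.32.0.0/11 (H3) depth=11
  ? 149.47.103.192  path d0:H3→d1:-→d2:-→d3:-→d4:-→d5:-→d6:-→d7:-→d8:H5→d9:-→d10:-→d11:H3→d12:-→d13:-→d14:-→d15:-→d16:-→d17:-→d18:-→d19:-→d20:-→d21:-→d22:-→d23:-→d24:-→d25:-→d26:H1→d27:-  best=H1
  ? 231.169.194.221  path d0:H3→d1:-  best=H3
  + 11.0.0.0/11 (H1) depth=11

== LOOKUPS ==
["H4","no-route","H5","H5","H1","H5","H5","H0","H5","H0","H5","H5","H5","H2","H5","H5","H1","H3"]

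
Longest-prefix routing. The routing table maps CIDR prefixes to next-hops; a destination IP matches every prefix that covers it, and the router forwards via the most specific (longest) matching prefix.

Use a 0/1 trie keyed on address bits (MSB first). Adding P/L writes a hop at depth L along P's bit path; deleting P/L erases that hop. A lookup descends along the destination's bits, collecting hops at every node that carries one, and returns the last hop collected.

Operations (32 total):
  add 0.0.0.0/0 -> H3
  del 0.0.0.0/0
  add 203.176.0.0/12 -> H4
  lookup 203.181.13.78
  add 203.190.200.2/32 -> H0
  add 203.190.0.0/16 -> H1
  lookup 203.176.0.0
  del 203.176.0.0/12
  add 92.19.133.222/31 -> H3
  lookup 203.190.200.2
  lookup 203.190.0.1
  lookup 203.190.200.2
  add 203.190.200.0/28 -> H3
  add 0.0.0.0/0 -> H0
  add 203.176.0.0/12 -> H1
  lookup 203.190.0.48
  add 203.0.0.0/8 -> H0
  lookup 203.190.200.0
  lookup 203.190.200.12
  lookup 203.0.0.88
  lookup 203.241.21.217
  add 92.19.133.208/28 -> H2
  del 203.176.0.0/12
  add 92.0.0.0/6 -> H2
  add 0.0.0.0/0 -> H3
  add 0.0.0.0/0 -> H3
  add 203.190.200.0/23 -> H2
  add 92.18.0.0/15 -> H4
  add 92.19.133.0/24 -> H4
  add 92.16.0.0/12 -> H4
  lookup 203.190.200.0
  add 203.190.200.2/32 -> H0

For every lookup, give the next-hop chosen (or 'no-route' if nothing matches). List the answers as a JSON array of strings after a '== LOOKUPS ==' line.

Process each operation:
  add 0.0.0.0/0 -> H3 at depth 0
  - 0.0.0.0/0 clear@0
  add 203.176.0.0/12 -> H4 at depth 12
  ? 203.181.13.78  path d0:-→d1:-→d2:-→d3:-→d4:-→d5:-→d6:-→d7:-→d8:-→d9:-→d10:-→d11:-→d12:H4  best=H4
  add 203.190.200.2/32 -> H0 at depth 32
  add 203.190.0.0/16 -> H1 at depth 16
  ? 203.176.0.0  path d0:-→d1:-→d2:-→d3:-→d4:-→d5:-→d6:-→d7:-→d8:-→d9:-→d10:-→d11:-→d12:H4  best=H4
  - 203.176.0.0/12 clear@12
  add 92.19.133.222/31 -> H3 at depth 31
  ? 203.190.200.2  path d0:-→d1:-→d2:-→d3:-→d4:-→d5:-→d6:-→d7:-→d8:-→d9:-→d10:-→d11:-→d12:-→d13:-→d14:-→d15:-→d16:H1→d17:-→d18:-→d19:-→d20:-→d21:-→d22:-→d23:-→d24:-→d25:-→d26:-→d27:-→d28:-→d29:-→d30:-→d31:-→d32:H0  best=H0
  ? 203.190.0.1  path d0:-→d1:-→d2:-→d3:-→d4:-→d5:-→d6:-→d7:-→d8:-→d9:-→d10:-→d11:-→d12:-→d13:-→d14:-→d15:-→d16:H1  best=H1
  ? 203.190.200.2  path d0:-→d1:-→d2:-→d3:-→d4:-→d5:-→d6:-→d7:-→d8:-→d9:-→d10:-→d11:-→d12:-→d13:-→d14:-→d15:-→d16:H1→d17:-→d18:-→d19:-→d20:-→d21:-→d22:-→d23:-→d24:-→d25:-→d26:-→d27:-→d28:-→d29:-→d30:-→d31:-→d32:H0  best=H0
  add 203.190.200.0/28 -> H3 at depth 28
  add 0.0.0.0/0 -> H0 at depth 0
  add 203.176.0.0/12 -> H1 at depth 12
  ? 203.190.0.48  path d0:H0→d1:-→d2:-→d3:-→d4:-→d5:-→d6:-→d7:-→d8:-→d9:-→d10:-→d11:-→d12:H1→d13:-→d14:-→d15:-→d16:H1  best=H1
  add 203.0.0.0/8 -> H0 at depth 8
  ? 203.190.200.0  path d0:H0→d1:-→d2:-→d3:-→d4:-→d5:-→d6:-→d7:-→d8:H0→d9:-→d10:-→d11:-→d12:H1→d13:-→d14:-→d15:-→d16:H1→d17:-→d18:-→d19:-→d20:-→d21:-→d22:-→d23:-→d24:-→d25:-→d26:-→d27:-→d28:H3→d29:-→d30:-  best=H3
  ? 203.190.200.12  path d0:H0→d1:-→d2:-→d3:-→d4:-→d5:-→d6:-→d7:-→d8:H0→d9:-→d10:-→d11:-→d12:H1→d13:-→d14:-→d15:-→d16:H1→d17:-→d18:-→d19:-→d20:-→d21:-→d22:-→d23:-→d24:-→d25:-→d26:-→d27:-→d28:H3  best=H3
  ? 203.0.0.88  path d0:H0→d1:-→d2:-→d3:-→d4:-→d5:-→d6:-→d7:-→d8:H0  best=H0
  ? 203.241.21.217  path d0:H0→d1:-→d2:-→d3:-→d4:-→d5:-→d6:-→d7:-→d8:H0→d9:-  best=H0
  add 92.19.133.208/28 -> H2 at depth 28
  - 203.176.0.0/12 clear@12
  add 92.0.0.0/6 -> H2 at depth 6
  add 0.0.0.0/0 -> H3 at depth 0
  add 0.0.0.0/0 -> H3 at depth 0
  add 203.190.200.0/23 -> H2 at depth 23
  add 92.18.0.0/15 -> H4 at depth 15
  add 92.19.133.0/24 -> H4 at depth 24
  add 92.16.0.0/12 -> H4 at depth 12
  ? 203.190.200.0  path d0:H3→d1:-→d2:-→d3:-→d4:-→d5:-→d6:-→d7:-→d8:H0→d9:-→d10:-→d11:-→d12:-→d13:-→d14:-→d15:-→d16:H1→d17:-→d18:-→d19:-→d20:-→d21:-→d22:-→d23:H2→d24:-→d25:-→d26:-→d27:-→d28:H3→d29:-→d30:-  best=H3
  add 203.190.200.2/32 -> H0 at depth 32

== LOOKUPS ==
["H4","H4","H0","H1","H0","H1","H3","H3","H0","H0","H3"]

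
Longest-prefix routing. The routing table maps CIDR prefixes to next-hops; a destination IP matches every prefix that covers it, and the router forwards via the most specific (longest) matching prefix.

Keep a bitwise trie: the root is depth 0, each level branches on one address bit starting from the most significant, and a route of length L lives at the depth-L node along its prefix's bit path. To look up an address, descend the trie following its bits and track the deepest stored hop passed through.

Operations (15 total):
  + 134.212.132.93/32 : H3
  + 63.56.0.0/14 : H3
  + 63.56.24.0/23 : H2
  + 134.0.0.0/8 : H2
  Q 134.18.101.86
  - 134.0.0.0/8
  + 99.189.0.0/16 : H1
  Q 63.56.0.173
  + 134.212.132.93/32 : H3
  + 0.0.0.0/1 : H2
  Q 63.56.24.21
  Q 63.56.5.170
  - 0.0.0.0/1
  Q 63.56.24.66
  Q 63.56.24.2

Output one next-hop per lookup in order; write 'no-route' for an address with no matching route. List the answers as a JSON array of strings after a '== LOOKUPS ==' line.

Process each operation:
  add 134.212.132.93/32 -> H3 at depth 32
  add 63.56.0.0/14 -> H3 at depth 14
  add 63.56.24.0/23 -> H2 at depth 23
  add 134.0.0.0/8 -> H2 at depth 8
  lookup 134.18.101.86: bits 10000110 walk d0:-→d1:-→d2:-→d3:-→d4:-→d5:-→d6:-→d7:-→d8:H2 -> H2
  - 134.0.0.0/8 clear@8
  add 99.189.0.0/16 -> H1 at depth 16
  lookup 63.56.0.173: bits 0011111100111000000 walk d0:-→d1:-→d2:-→d3:-→d4:-→d5:-→d6:-→d7:-→d8:-→d9:-→d10:-→d11:-→d12:-→d13:-→d14:H3→d15:-→d16:-→d17:-→d18:-→d19:- -> H3
  add 134.212.132.93/32 -> H3 at depth 32
  add 0.0.0.0/1 -> H2 at depth 1
  lookup 63.56.24.21: bits 00111111001110000001100 walk d0:-→d1:H2→d2:-→d3:-→d4:-→d5:-→d6:-→d7:-→d8:-→d9:-→d10:-→d11:-→d12:-→d13:-→d14:H3→d15:-→d16:-→d17:-→d18:-→d19:-→d20:-→d21:-→d22:-→d23:H2 -> H2
  lookup 63.56.5.170: bits 0011111100111000000 walk d0:-→d1:H2→d2:-→d3:-→d4:-→d5:-→d6:-→d7:-→d8:-→d9:-→d10:-→d11:-→d12:-→d13:-→d14:H3→d15:-→d16:-→d17:-→d18:-→d19:- -> H3
  - 0.0.0.0/1 clear@1
  lookup 63.56.24.66: bits 00111111001110000001100 walk d0:-→d1:-→d2:-→d3:-→d4:-→d5:-→d6:-→d7:-→d8:-→d9:-→d10:-→d11:-→d12:-→d13:-→d14:H3→d15:-→d16:-→d17:-→d18:-→d19:-→d20:-→d21:-→d22:-→d23:H2 -> H2
  lookup 63.56.24.2: bits 00111111001110000001100 walk d0:-→d1:-→d2:-→d3:-→d4:-→d5:-→d6:-→d7:-→d8:-→d9:-→d10:-→d11:-→d12:-→d13:-→d14:H3→d15:-→d16:-→d17:-→d18:-→d19:-→d20:-→d21:-→d22:-→d23:H2 -> H2

== LOOKUPS ==
["H2","H3","H2","H3","H2","H2"]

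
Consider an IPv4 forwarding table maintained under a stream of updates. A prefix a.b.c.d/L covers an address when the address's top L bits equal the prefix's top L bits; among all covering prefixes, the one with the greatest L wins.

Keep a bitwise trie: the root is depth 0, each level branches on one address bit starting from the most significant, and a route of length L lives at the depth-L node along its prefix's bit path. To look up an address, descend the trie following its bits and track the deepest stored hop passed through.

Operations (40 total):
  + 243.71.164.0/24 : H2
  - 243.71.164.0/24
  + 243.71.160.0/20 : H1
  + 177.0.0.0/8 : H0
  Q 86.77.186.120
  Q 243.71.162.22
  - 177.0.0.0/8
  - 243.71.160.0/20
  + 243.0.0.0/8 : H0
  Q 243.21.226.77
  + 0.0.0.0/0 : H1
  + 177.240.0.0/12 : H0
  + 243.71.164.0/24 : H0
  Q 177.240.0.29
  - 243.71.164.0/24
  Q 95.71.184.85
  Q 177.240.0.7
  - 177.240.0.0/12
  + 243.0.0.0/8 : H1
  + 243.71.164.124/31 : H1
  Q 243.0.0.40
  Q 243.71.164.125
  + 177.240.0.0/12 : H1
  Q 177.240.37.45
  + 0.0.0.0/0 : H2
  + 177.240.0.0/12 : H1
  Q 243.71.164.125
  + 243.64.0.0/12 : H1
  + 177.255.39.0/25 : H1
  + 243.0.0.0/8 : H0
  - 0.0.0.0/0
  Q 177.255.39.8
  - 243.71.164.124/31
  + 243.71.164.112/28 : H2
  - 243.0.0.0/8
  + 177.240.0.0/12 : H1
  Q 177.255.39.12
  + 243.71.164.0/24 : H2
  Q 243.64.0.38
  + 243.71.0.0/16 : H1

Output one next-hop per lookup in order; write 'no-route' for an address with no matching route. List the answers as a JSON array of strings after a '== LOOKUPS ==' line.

Trace:
  + 243.71.164.0/24 (H2) depth=24
  del 243.71.164.0/24 (clear depth 24)
  + 243.71.160.0/20 (H1) depth=20
  + 177.0.0.0/8 (H0) depth=8
  lookup 86.77.186.120: bits ε walk d0:- -> no-route
  lookup 243.71.162.22: bits 111100110100011110100 walk d0:-→d1:-→d2:-→d3:-→d4:-→d5:-→d6:-→d7:-→d8:-→d9:-→d10:-→d11:-→d12:-→d13:-→d14:-→d15:-→d16:-→d17:-→d18:-→d19:-→d20:H1→d21:- -> H1
  del 177.0.0.0/8 (clear depth 8)
  del 243.71.160.0/20 (clear depth 20)
  + 243.0.0.0/8 (H0) depth=8
  lookup 243.21.226.77: bits 111100110 walk d0:-→d1:-→d2:-→d3:-→d4:-→d5:-→d6:-→d7:-→d8:H0→d9:- -> H0
  + 0.0.0.0/0 (H1) depth=0
  + 177.240.0.0/12 (H0) depth=12
  + 243.71.164.0/24 (H0) depth=24
  lookup 177.240.0.29: bits 101100011111 walk d0:H1→d1:-→d2:-→d3:-→d4:-→d5:-→d6:-→d7:-→d8:-→d9:-→d10:-→d11:-→d12:H0 -> H0
  del 243.71.164.0/24 (clear depth 24)
  lookup 95.71.184.85: bits ε walk d0:H1 -> H1
  lookup 177.240.0.7: bits 101100011111 walk d0:H1→d1:-→d2:-→d3:-→d4:-→d5:-→d6:-→d7:-→d8:-→d9:-→d10:-→d11:-→d12:H0 -> H0
  del 177.240.0.0/12 (clear depth 12)
  + 243.0.0.0/8 (H1) depth=8
  + 243.71.164.124/31 (H1) depth=31
  lookup 243.0.0.40: bits 111100110 walk d0:H1→d1:-→d2:-→d3:-→d4:-→d5:-→d6:-→d7:-→d8:H1→d9:- -> H1
  lookup 243.71.164.125: bits 1111001101000111101001000111110 walk d0:H1→d1:-→d2:-→d3:-→d4:-→d5:-→d6:-→d7:-→d8:H1→d9:-→d10:-→d11:-→d12:-→d13:-→d14:-→d15:-→d16:-→d17:-→d18:-→d19:-→d20:-→d21:-→d22:-→d23:-→d24:-→d25:-→d26:-→d27:-→d28:-→d29:-→d30:-→d31:H1 -> H1
  + 177.240.0.0/12 (H1) depth=12
  lookup 177.240.37.45: bits 101100011111 walk d0:H1→d1:-→d2:-→d3:-→d4:-→d5:-→d6:-→d7:-→d8:-→d9:-→d10:-→d11:-→d12:H1 -> H1
  + 0.0.0.0/0 (H2) depth=0
  + 177.240.0.0/12 (H1) depth=12
  lookup 243.71.164.125: bits 1111001101000111101001000111110 walk d0:H2→d1:-→d2:-→d3:-→d4:-→d5:-→d6:-→d7:-→d8:H1→d9:-→d10:-→d11:-→d12:-→d13:-→d14:-→d15:-→d16:-→d17:-→d18:-→d19:-→d20:-→d21:-→d22:-→d23:-→d24:-→d25:-→d26:-→d27:-→d28:-→d29:-→d30:-→d31:H1 -> H1
  + 243.64.0.0/12 (H1) depth=12
  + 177.255.39.0/25 (H1) depth=25
  + 243.0.0.0/8 (H0) depth=8
  del 0.0.0.0/0 (clear depth 0)
  lookup 177.255.39.8: bits 1011000111111111001001110 walk d0:-→d1:-→d2:-→d3:-→d4:-→d5:-→d6:-→d7:-→d8:-→d9:-→d10:-→d11:-→d12:H1→d13:-→d14:-→d15:-→d16:-→d17:-→d18:-→d19:-→d20:-→d21:-→d22:-→d23:-→d24:-→d25:H1 -> H1
  del 243.71.164.124/31 (clear depth 31)
  + 243.71.164.112/28 (H2) depth=28
  del 243.0.0.0/8 (clear depth 8)
  + 177.240.0.0/12 (H1) depth=12
  lookup 177.255.39.12: bits 1011000111111111001001110 walk d0:-→d1:-→d2:-→d3:-→d4:-→d5:-→d6:-→d7:-→d8:-→d9:-→d10:-→d11:-→d12:H1→d13:-→d14:-→d15:-→d16:-→d17:-→d18:-→d19:-→d20:-→d21:-→d22:-→d23:-→d24:-→d25:H1 -> H1
  + 243.71.164.0/24 (H2) depth=24
  lookup 243.64.0.38: bits 1111001101000 walk d0:-→d1:-→d2:-→d3:-→d4:-→d5:-→d6:-→d7:-→d8:-→d9:-→d10:-→d11:-→d12:H1→d13:- -> H1
  + 243.71.0.0/16 (H1) depth=16

== LOOKUPS ==
["no-route","H1","H0","H0","H1","H0","H1","H1","H1","H1","H1","H1","H1"]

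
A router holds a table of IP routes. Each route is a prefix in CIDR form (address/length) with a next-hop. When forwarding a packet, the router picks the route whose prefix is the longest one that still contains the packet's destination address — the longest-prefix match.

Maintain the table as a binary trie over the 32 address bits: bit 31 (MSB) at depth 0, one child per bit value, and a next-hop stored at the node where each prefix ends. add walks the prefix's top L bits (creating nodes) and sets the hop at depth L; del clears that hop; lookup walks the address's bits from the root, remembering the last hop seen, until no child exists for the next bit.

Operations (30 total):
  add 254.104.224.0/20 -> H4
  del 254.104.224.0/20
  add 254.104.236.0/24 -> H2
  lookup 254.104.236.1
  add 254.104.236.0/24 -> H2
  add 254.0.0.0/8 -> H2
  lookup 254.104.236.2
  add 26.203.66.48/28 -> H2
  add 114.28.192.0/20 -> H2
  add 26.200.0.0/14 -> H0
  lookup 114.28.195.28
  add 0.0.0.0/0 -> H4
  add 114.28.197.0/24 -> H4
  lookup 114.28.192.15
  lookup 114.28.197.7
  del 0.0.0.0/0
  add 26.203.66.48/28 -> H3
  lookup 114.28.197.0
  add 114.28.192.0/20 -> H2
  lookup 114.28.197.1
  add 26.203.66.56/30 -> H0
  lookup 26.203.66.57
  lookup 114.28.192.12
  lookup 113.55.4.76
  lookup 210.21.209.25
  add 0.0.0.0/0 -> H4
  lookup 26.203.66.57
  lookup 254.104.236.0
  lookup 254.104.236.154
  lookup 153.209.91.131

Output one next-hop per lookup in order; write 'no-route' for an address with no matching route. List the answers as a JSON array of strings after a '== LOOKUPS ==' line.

Trace:
  + 254.104.224.0/20 (H4) depth=20
  - 254.104.224.0/20 clear@20
  + 254.104.236.0/24 (H2) depth=24
  lookup 254.104.236.1: bits 111111100110100011101100 walk d0:-→d1:-→d2:-→d3:-→d4:-→d5:-→d6:-→d7:-→d8:-→d9:-→d10:-→d11:-→d12:-→d13:-→d14:-→d15:-→d16:-→d17:-→d18:-→d19:-→d20:-→d21:-→d22:-→d23:-→d24:H2 -> H2
  + 254.104.236.0/24 (H2) depth=24
  + 254.0.0.0/8 (H2) depth=8
  lookup 254.104.236.2: bits 111111100110100011101100 walk d0:-→d1:-→d2:-→d3:-→d4:-→d5:-→d6:-→d7:-→d8:H2→d9:-→d10:-→d11:-→d12:-→d13:-→d14:-→d15:-→d16:-→d17:-→d18:-→d19:-→d20:-→d21:-→d22:-→d23:-→d24:H2 -> H2
  + 26.203.66.48/28 (H2) depth=28
  + 114.28.192.0/20 (H2) depth=20
  + 26.200.0.0/14 (H0) depth=14
  lookup 114.28.195.28: bits 01110010000111001100 walk d0:-→d1:-→d2:-→d3:-→d4:-→d5:-→d6:-→d7:-→d8:-→d9:-→d10:-→d11:-→d12:-→d13:-→d14:-→d15:-→d16:-→d17:-→d18:-→d19:-→d20:H2 -> H2
  + 0.0.0.0/0 (H4) depth=0
  + 114.28.197.0/24 (H4) depth=24
  lookup 114.28.192.15: bits 011100100001110011000 walk d0:H4→d1:-→d2:-→d3:-→d4:-→d5:-→d6:-→d7:-→d8:-→d9:-→d10:-→d11:-→d12:-→d13:-→d14:-→d15:-→d16:-→d17:-→d18:-→d19:-→d20:H2→d21:- -> H2
  lookup 114.28.197.7: bits 011100100001110011000101 walk d0:H4→d1:-→d2:-→d3:-→d4:-→d5:-→d6:-→d7:-→d8:-→d9:-→d10:-→d11:-→d12:-→d13:-→d14:-→d15:-→d16:-→d17:-→d18:-→d19:-→d20:H2→d21:-→d22:-→d23:-→d24:H4 -> H4
  - 0.0.0.0/0 clear@0
  + 26.203.66.48/28 (H3) depth=28
  lookup 114.28.197.0: bits 011100100001110011000101 walk d0:-→d1:-→d2:-→d3:-→d4:-→d5:-→d6:-→d7:-→d8:-→d9:-→d10:-→d11:-→d12:-→d13:-→d14:-→d15:-→d16:-→d17:-→d18:-→d19:-→d20:H2→d21:-→d22:-→d23:-→d24:H4 -> H4
  + 114.28.192.0/20 (H2) depth=20
  lookup 114.28.197.1: bits 011100100001110011000101 walk d0:-→d1:-→d2:-→d3:-→d4:-→d5:-→d6:-→d7:-→d8:-→d9:-→d10:-→d11:-→d12:-→d13:-→d14:-→d15:-→d16:-→d17:-→d18:-→d19:-→d20:H2→d21:-→d22:-→d23:-→d24:H4 -> H4
  + 26.203.66.56/30 (H0) depth=30
  lookup 26.203.66.57: bits 000110101100101101000010001110 walk d0:-→d1:-→d2:-→d3:-→d4:-→d5:-→d6:-→d7:-→d8:-→d9:-→d10:-→d11:-→d12:-→d13:-→d14:H0→d15:-→d16:-→d17:-→d18:-→d19:-→d20:-→d21:-→d22:-→d23:-→d24:-→d25:-→d26:-→d27:-→d28:H3→d29:-→d30:H0 -> H0
  lookup 114.28.192.12: bits 011100100001110011000 walk d0:-→d1:-→d2:-→d3:-→d4:-→d5:-→d6:-→d7:-→d8:-→d9:-→d10:-→d11:-→d12:-→d13:-→d14:-→d15:-→d16:-→d17:-→d18:-→d19:-→d20:H2→d21:- -> H2
  lookup 113.55.4.76: bits 011100 walk d0:-→d1:-→d2:-→d3:-→d4:-→d5:-→d6:- -> no-route
  lookup 210.21.209.25: bits 11 walk d0:-→d1:-→d2:- -> no-route
  + 0.0.0.0/0 (H4) depth=0
  lookup 26.203.66.57: bits 000110101100101101000010001110 walk d0:H4→d1:-→d2:-→d3:-→d4:-→d5:-→d6:-→d7:-→d8:-→d9:-→d10:-→d11:-→d12:-→d13:-→d14:H0→d15:-→d16:-→d17:-→d18:-→d19:-→d20:-→d21:-→d22:-→d23:-→d24:-→d25:-→d26:-→d27:-→d28:H3→d29:-→d30:H0 -> H0
  lookup 254.104.236.0: bits 111111100110100011101100 walk d0:H4→d1:-→d2:-→d3:-→d4:-→d5:-→d6:-→d7:-→d8:H2→d9:-→d10:-→d11:-→d12:-→d13:-→d14:-→d15:-→d16:-→d17:-→d18:-→d19:-→d20:-→d21:-→d22:-→d23:-→d24:H2 -> H2
  lookup 254.104.236.154: bits 111111100110100011101100 walk d0:H4→d1:-→d2:-→d3:-→d4:-→d5:-→d6:-→d7:-→d8:H2→d9:-→d10:-→d11:-→d12:-→d13:-→d14:-→d15:-→d16:-→d17:-→d18:-→d19:-→d20:-→d21:-→d22:-→d23:-→d24:H2 -> H2
  lookup 153.209.91.131: bits 1 walk d0:H4→d1:- -> H4

== LOOKUPS ==
["H2","H2","H2","H2","H4","H4","H4","H0","H2","no-route","no-route","H0","H2","H2","H4"]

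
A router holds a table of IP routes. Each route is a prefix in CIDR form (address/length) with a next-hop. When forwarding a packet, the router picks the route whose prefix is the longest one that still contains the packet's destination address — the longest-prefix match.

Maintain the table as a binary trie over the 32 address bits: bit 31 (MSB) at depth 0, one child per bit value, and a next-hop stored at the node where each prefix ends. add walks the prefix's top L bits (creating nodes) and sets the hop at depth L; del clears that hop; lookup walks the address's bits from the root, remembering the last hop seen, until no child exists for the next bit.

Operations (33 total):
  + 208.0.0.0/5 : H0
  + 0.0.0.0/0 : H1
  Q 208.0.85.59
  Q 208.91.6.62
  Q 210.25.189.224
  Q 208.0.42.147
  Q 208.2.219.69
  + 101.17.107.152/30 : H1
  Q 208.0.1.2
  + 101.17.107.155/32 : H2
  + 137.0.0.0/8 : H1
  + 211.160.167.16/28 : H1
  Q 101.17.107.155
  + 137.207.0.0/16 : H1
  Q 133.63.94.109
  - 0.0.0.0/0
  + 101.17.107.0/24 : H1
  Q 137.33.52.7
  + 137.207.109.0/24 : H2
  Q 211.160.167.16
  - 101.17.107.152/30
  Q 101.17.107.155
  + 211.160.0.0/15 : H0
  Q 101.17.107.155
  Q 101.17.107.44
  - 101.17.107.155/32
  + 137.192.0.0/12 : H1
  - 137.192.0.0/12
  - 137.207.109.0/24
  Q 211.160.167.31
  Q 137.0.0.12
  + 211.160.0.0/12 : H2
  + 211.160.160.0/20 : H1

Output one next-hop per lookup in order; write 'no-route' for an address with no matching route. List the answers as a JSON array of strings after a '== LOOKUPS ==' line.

Process each operation:
  + 208.0.0.0/5 (H0) depth=5
  + 0.0.0.0/0 (H1) depth=0
  ? 208.0.85.59  path d0:H1→d1:-→d2:-→d3:-→d4:-→d5:H0  best=H0
  ? 208.91.6.62  path d0:H1→d1:-→d2:-→d3:-→d4:-→d5:H0  best=H0
  ? 210.25.189.224  path d0:H1→d1:-→d2:-→d3:-→d4:-→d5:H0  best=H0
  ? 208.0.42.147  path d0:H1→d1:-→d2:-→d3:-→d4:-→d5:H0  best=H0
  ? 208.2.219.69  path d0:H1→d1:-→d2:-→d3:-→d4:-→d5:H0  best=H0
  + 101.17.107.152/30 (H1) depth=30
  ? 208.0.1.2  path d0:H1→d1:-→d2:-→d3:-→d4:-→d5:H0  best=H0
  + 101.17.107.155/32 (H2) depth=32
  + 137.0.0.0/8 (H1) depth=8
  + 211.160.167.16/28 (H1) depth=28
  ? 101.17.107.155  path d0:H1→d1:-→d2:-→d3:-→d4:-→d5:-→d6:-→d7:-→d8:-→d9:-→d10:-→d11:-→d12:-→d13:-→d14:-→d15:-→d16:-→d17:-→d18:-→d19:-→d20:-→d21:-→d22:-→d23:-→d24:-→d25:-→d26:-→d27:-→d28:-→d29:-→d30:H1→d31:-→d32:H2  best=H2
  + 137.207.0.0/16 (H1) depth=16
  ? 133.63.94.109  path d0:H1→d1:-→d2:-→d3:-→d4:-  best=H1
  - 0.0.0.0/0 clear@0
  + 101.17.107.0/24 (H1) depth=24
  ? 137.33.52.7  path d0:-→d1:-→d2:-→d3:-→d4:-→d5:-→d6:-→d7:-→d8:H1  best=H1
  + 137.207.109.0/24 (H2) depth=24
  ? 211.160.167.16  path d0:-→d1:-→d2:-→d3:-→d4:-→d5:H0→d6:-→d7:-→d8:-→d9:-→d10:-→d11:-→d12:-→d13:-→d14:-→d15:-→d16:-→d17:-→d18:-→d19:-→d20:-→d21:-→d22:-→d23:-→d24:-→d25:-→d26:-→d27:-→d28:H1  best=H1
  - 101.17.107.152/30 clear@30
  ? 101.17.107.155  path d0:-→d1:-→d2:-→d3:-→d4:-→d5:-→d6:-→d7:-→d8:-→d9:-→d10:-→d11:-→d12:-→d13:-→d14:-→d15:-→d16:-→d17:-→d18:-→d19:-→d20:-→d21:-→d22:-→d23:-→d24:H1→d25:-→d26:-→d27:-→d28:-→d29:-→d30:-→d31:-→d32:H2  best=H2
  + 211.160.0.0/15 (H0) depth=15
  ? 101.17.107.155  path d0:-→d1:-→d2:-→d3:-→d4:-→d5:-→d6:-→d7:-→d8:-→d9:-→d10:-→d11:-→d12:-→d13:-→d14:-→d15:-→d16:-→d17:-→d18:-→d19:-→d20:-→d21:-→d22:-→d23:-→d24:H1→d25:-→d26:-→d27:-→d28:-→d29:-→d30:-→d31:-→d32:H2  best=H2
  ? 101.17.107.44  path d0:-→d1:-→d2:-→d3:-→d4:-→d5:-→d6:-→d7:-→d8:-→d9:-→d10:-→d11:-→d12:-→d13:-→d14:-→d15:-→d16:-→d17:-→d18:-→d19:-→d20:-→d21:-→d22:-→d23:-→d24:H1  best=H1
  - 101.17.107.155/32 clear@32
  + 137.192.0.0/12 (H1) depth=12
  - 137.192.0.0/12 clear@12
  - 137.207.109.0/24 clear@24
  ? 211.160.167.31  path d0:-→d1:-→d2:-→d3:-→d4:-→d5:H0→d6:-→d7:-→d8:-→d9:-→d10:-→d11:-→d12:-→d13:-→d14:-→d15:H0→d16:-→d17:-→d18:-→d19:-→d20:-→d21:-→d22:-→d23:-→d24:-→d25:-→d26:-→d27:-→d28:H1  best=H1
  ? 137.0.0.12  path d0:-→d1:-→d2:-→d3:-→d4:-→d5:-→d6:-→d7:-→d8:H1  best=H1
  + 211.160.0.0/12 (H2) depth=12
  + 211.160.160.0/20 (H1) depth=20

== LOOKUPS ==
["H0","H0","H0","H0","H0","H0","H2","H1","H1","H1","H2","H2","H1","H1","H1"]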